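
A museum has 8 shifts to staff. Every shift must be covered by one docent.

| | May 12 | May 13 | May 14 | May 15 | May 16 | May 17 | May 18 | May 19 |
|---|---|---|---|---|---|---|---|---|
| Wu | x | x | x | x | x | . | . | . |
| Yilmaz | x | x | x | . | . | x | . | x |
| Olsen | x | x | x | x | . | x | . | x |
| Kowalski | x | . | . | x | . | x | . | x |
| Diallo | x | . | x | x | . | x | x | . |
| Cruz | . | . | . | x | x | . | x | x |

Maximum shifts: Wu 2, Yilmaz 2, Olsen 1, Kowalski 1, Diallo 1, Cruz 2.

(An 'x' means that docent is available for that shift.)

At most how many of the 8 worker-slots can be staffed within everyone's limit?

8

Total capacity across all docents is 2+2+1+1+1+2 = 9, and 8 slots are needed, so at most 8 can be filled.
An assignment achieving 8: May 12→Kowalski, May 13→Wu, May 14→Yilmaz, May 15→Cruz, May 16→Wu, May 17→Yilmaz, May 18→Diallo, May 19→Olsen.
Loads: Wu 2/2, Yilmaz 2/2, Olsen 1/1, Kowalski 1/1, Diallo 1/1, Cruz 1/2.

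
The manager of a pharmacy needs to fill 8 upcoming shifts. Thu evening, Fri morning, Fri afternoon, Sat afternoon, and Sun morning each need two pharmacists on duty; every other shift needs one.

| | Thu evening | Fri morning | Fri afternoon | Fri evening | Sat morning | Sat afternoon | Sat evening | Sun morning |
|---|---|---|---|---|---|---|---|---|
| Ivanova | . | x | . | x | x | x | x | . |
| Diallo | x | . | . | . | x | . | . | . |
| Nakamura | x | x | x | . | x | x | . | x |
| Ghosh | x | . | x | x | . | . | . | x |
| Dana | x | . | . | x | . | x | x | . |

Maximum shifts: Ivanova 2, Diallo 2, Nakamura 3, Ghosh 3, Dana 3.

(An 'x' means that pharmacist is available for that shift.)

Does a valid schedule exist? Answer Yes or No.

Yes

Fri morning can only be covered by Ivanova and Nakamura, so that assignment is forced.
Fri afternoon can only be covered by Nakamura and Ghosh, so that assignment is forced.
Sun morning can only be covered by Nakamura and Ghosh, so that assignment is forced.
One valid schedule: Thu evening→Diallo+Dana, Fri morning→Ivanova+Nakamura, Fri afternoon→Nakamura+Ghosh, Fri evening→Ghosh, Sat morning→Diallo, Sat afternoon→Ivanova+Dana, Sat evening→Dana, Sun morning→Nakamura+Ghosh.
Loads: Ivanova 2/2, Diallo 2/2, Nakamura 3/3, Ghosh 3/3, Dana 3/3 — all within limits.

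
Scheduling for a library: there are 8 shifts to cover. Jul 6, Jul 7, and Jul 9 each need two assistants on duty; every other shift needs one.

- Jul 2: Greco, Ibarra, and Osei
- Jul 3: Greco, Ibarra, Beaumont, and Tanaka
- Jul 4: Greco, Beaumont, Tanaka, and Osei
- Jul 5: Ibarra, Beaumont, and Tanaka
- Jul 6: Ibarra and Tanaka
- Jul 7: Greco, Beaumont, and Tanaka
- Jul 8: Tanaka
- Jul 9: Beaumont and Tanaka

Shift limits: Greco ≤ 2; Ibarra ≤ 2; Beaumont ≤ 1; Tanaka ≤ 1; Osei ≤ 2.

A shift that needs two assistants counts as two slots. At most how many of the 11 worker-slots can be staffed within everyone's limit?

Total capacity across all assistants is 2+2+1+1+2 = 8, and 11 slots are needed, so at most 8 can be filled.
An assignment achieving 8: Jul 2→Osei, Jul 3→Greco, Jul 4→Osei, Jul 5→Ibarra, Jul 6→Ibarra, Jul 7→Greco, Jul 8→Tanaka, Jul 9→Beaumont.
Loads: Greco 2/2, Ibarra 2/2, Beaumont 1/1, Tanaka 1/1, Osei 2/2.

8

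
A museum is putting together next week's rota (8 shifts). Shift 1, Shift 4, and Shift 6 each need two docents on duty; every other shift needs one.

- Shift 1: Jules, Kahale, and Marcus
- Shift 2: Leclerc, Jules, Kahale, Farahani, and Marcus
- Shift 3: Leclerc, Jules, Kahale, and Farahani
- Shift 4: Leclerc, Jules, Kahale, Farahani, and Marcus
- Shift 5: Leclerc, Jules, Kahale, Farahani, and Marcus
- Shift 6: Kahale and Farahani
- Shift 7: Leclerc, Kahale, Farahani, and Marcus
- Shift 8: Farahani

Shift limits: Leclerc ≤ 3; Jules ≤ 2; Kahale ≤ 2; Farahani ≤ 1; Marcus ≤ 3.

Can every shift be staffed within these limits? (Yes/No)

Total capacity is 11 and 11 slots are needed, so capacity alone doesn't rule it out.
Shifts {Shift 6, Shift 8} need 3 worker-slots in total, but the docents available for any of those shifts (Kahale and Farahani) can supply at most 2 among them. So no valid schedule exists.

No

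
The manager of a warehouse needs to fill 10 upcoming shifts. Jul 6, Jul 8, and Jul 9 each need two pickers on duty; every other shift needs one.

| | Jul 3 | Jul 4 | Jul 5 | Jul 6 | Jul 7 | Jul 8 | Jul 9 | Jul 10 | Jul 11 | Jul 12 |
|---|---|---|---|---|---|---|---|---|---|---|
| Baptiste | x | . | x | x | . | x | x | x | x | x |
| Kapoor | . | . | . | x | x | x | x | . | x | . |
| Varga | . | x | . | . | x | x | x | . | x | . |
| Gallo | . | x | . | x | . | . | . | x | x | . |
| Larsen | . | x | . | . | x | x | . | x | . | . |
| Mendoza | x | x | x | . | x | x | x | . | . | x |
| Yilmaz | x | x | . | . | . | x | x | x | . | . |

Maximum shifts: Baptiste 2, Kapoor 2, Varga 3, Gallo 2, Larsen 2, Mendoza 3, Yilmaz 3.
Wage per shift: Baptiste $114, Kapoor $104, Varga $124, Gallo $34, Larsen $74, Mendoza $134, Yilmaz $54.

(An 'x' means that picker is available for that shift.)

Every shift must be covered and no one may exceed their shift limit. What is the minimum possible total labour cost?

Picking the cheapest available picker for each shift independently would cost $882, but that ignores the shift limits.
An optimal schedule: Jul 3→Yilmaz, Jul 4→Yilmaz, Jul 5→Baptiste, Jul 6→Gallo+Kapoor, Jul 7→Larsen, Jul 8→Larsen+Varga, Jul 9→Yilmaz+Varga, Jul 10→Gallo, Jul 11→Kapoor, Jul 12→Baptiste.
Total: 54 + 54 + 114 + 34 + 104 + 74 + 74 + 124 + 54 + 124 + 34 + 104 + 114 = $1062.

$1062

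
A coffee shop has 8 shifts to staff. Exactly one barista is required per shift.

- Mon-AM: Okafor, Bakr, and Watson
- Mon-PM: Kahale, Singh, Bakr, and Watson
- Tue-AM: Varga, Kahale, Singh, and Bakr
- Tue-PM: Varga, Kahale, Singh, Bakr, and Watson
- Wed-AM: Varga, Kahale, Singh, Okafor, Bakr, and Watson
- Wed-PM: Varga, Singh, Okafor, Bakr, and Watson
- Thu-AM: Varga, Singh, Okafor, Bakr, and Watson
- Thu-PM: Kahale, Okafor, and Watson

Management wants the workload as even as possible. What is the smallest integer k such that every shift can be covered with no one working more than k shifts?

2

With 6 baristas and 8 worker-slots to fill, someone must work at least ⌈8/6⌉ = 2 shifts, so k ≥ 2.
k = 2 works: Mon-AM→Okafor, Mon-PM→Kahale, Tue-AM→Varga, Tue-PM→Varga, Wed-AM→Okafor, Wed-PM→Singh, Thu-AM→Singh, Thu-PM→Kahale.
Loads: Varga 2, Kahale 2, Singh 2, Okafor 2, Bakr 0, Watson 0 — all ≤ 2.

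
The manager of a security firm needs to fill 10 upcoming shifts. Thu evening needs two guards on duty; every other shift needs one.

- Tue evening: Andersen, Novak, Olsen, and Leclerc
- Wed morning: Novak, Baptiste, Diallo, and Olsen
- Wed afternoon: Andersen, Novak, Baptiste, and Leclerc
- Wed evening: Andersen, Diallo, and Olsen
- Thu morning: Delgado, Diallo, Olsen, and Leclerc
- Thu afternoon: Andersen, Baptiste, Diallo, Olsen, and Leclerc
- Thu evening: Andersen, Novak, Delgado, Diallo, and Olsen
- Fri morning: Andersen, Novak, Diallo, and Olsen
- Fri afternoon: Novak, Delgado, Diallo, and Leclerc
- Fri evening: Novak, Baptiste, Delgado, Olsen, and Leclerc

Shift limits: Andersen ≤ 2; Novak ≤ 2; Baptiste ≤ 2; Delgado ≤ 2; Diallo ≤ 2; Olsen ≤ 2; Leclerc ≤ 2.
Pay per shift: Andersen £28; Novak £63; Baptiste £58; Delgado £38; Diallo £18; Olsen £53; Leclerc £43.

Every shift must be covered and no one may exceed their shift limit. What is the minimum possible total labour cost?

£418

Picking the cheapest available guard for each shift independently would cost £248, but that ignores the shift limits.
An optimal schedule: Tue evening→Andersen, Wed morning→Diallo, Wed afternoon→Andersen, Wed evening→Diallo, Thu morning→Delgado, Thu afternoon→Leclerc, Thu evening→Delgado+Olsen, Fri morning→Olsen, Fri afternoon→Leclerc, Fri evening→Baptiste.
Total: 28 + 18 + 28 + 18 + 38 + 43 + 38 + 53 + 53 + 43 + 58 = £418.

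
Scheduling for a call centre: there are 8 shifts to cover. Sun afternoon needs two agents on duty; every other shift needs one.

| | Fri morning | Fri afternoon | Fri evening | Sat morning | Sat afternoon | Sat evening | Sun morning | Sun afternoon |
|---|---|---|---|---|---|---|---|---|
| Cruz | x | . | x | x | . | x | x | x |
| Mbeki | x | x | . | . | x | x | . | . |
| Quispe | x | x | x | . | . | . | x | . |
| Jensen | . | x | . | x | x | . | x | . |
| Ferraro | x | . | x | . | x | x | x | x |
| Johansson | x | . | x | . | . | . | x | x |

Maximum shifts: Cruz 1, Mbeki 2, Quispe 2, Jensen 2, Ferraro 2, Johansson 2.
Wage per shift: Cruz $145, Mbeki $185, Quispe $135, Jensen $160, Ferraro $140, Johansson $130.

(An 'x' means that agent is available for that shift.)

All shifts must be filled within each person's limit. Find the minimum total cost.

Picking the cheapest available agent for each shift independently would cost $1220, but that ignores the shift limits.
An optimal schedule: Fri morning→Quispe, Fri afternoon→Quispe, Fri evening→Johansson, Sat morning→Cruz, Sat afternoon→Jensen, Sat evening→Ferraro, Sun morning→Jensen, Sun afternoon→Johansson+Ferraro.
Total: 135 + 135 + 130 + 145 + 160 + 140 + 160 + 130 + 140 = $1275.

$1275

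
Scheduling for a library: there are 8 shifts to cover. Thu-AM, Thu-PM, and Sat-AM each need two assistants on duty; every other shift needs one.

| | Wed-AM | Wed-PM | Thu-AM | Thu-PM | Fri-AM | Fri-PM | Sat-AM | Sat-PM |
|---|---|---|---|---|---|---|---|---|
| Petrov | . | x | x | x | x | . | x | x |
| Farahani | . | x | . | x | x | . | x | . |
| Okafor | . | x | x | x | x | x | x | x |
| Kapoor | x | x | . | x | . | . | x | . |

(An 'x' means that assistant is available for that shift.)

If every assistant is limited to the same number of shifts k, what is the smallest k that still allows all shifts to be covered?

3

With 4 assistants and 11 worker-slots to fill, someone must work at least ⌈11/4⌉ = 3 shifts, so k ≥ 3.
k = 3 works: Wed-AM→Kapoor, Wed-PM→Farahani, Thu-AM→Petrov+Okafor, Thu-PM→Farahani+Okafor, Fri-AM→Petrov, Fri-PM→Okafor, Sat-AM→Farahani+Kapoor, Sat-PM→Petrov.
Loads: Petrov 3, Farahani 3, Okafor 3, Kapoor 2 — all ≤ 3.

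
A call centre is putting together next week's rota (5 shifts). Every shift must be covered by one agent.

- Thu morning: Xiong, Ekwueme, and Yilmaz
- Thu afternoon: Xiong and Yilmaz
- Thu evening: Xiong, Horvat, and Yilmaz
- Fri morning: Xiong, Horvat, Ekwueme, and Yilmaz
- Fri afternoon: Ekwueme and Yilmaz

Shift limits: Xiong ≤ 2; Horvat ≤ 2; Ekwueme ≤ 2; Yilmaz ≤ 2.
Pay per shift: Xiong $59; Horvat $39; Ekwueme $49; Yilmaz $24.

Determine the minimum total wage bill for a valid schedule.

$175

Picking the cheapest available agent for each shift independently would cost $120, but that ignores the shift limits.
An optimal schedule: Thu morning→Ekwueme, Thu afternoon→Yilmaz, Thu evening→Horvat, Fri morning→Horvat, Fri afternoon→Yilmaz.
Total: 49 + 24 + 39 + 39 + 24 = $175.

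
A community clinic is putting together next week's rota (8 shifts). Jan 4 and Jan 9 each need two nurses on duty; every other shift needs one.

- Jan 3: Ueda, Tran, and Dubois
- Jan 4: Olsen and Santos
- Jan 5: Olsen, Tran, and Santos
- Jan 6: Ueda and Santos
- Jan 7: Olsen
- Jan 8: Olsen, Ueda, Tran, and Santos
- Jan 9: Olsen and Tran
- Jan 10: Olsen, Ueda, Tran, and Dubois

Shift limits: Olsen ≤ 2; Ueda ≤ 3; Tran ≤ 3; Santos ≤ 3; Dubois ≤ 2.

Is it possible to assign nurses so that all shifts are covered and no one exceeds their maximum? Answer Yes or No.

Total capacity is 13 and 10 slots are needed, so capacity alone doesn't rule it out.
Shifts {Jan 4, Jan 7, Jan 9} need 5 worker-slots in total, but the nurses available for any of those shifts (Olsen, Tran, and Santos) can supply at most 4 among them. So no valid schedule exists.

No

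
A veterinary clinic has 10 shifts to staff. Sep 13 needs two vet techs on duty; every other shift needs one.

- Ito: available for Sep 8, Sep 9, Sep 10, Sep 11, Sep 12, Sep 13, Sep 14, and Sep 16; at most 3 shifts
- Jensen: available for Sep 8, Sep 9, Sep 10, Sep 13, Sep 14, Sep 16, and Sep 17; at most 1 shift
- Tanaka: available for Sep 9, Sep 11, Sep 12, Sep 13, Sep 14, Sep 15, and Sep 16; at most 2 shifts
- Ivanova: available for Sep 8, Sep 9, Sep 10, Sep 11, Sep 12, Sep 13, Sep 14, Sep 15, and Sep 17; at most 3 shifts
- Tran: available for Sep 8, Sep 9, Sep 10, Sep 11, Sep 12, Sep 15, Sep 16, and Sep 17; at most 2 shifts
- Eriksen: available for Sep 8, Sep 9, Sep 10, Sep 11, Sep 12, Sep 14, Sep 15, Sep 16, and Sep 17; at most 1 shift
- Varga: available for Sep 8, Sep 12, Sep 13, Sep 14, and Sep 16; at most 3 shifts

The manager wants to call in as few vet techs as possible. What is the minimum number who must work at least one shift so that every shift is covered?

4

11 slots to fill and no one can take more than 3, so at least ⌈11/3⌉ = 4 vet techs are needed.
Ito, Tanaka, Ivanova, and Varga alone can cover everything: Sep 8→Ito, Sep 9→Ito, Sep 10→Ito, Sep 11→Tanaka, Sep 12→Ivanova, Sep 13→Ivanova+Varga, Sep 14→Varga, Sep 15→Tanaka, Sep 16→Varga, Sep 17→Ivanova.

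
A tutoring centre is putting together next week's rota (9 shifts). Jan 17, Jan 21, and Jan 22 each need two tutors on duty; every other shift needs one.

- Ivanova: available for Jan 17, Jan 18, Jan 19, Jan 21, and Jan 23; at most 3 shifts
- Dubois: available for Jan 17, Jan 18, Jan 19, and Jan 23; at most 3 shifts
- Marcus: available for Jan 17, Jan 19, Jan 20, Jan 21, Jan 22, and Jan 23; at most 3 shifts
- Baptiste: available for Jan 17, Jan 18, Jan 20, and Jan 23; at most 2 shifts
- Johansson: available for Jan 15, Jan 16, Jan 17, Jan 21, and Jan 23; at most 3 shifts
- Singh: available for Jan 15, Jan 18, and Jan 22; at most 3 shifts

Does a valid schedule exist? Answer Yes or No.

Yes

Jan 16 can only be covered by Johansson, so that assignment is forced.
Jan 22 can only be covered by Marcus and Singh, so that assignment is forced.
One valid schedule: Jan 15→Johansson, Jan 16→Johansson, Jan 17→Dubois+Baptiste, Jan 18→Ivanova, Jan 19→Ivanova, Jan 20→Marcus, Jan 21→Ivanova+Marcus, Jan 22→Marcus+Singh, Jan 23→Dubois.
Loads: Ivanova 3/3, Dubois 2/3, Marcus 3/3, Baptiste 1/2, Johansson 2/3, Singh 1/3 — all within limits.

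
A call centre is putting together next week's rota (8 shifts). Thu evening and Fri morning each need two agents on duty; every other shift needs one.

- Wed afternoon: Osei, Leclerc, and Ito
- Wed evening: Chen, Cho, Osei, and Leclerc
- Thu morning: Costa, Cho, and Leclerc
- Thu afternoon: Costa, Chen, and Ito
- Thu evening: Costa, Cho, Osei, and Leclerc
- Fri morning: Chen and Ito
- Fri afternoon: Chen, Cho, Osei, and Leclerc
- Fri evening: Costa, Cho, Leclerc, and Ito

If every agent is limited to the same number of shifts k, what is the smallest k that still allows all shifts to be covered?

2

With 6 agents and 10 worker-slots to fill, someone must work at least ⌈10/6⌉ = 2 shifts, so k ≥ 2.
k = 2 works: Wed afternoon→Osei, Wed evening→Chen, Thu morning→Costa, Thu afternoon→Costa, Thu evening→Osei+Leclerc, Fri morning→Chen+Ito, Fri afternoon→Cho, Fri evening→Cho.
Loads: Costa 2, Chen 2, Cho 2, Osei 2, Leclerc 1, Ito 1 — all ≤ 2.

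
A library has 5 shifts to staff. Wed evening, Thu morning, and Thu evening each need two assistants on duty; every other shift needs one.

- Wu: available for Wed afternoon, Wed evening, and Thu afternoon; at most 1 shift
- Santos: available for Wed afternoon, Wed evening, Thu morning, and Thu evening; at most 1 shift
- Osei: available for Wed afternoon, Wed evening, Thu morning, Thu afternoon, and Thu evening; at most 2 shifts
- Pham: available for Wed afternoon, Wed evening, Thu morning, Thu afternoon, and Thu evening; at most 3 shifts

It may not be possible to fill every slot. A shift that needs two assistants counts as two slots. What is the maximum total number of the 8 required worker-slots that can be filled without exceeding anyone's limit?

7

Total capacity across all assistants is 1+1+2+3 = 7, and 8 slots are needed, so at most 7 can be filled.
An assignment achieving 7: Wed afternoon→Pham, Wed evening→Pham, Thu morning→Santos+Osei, Thu afternoon→Wu, Thu evening→Osei+Pham.
Loads: Wu 1/1, Santos 1/1, Osei 2/2, Pham 3/3.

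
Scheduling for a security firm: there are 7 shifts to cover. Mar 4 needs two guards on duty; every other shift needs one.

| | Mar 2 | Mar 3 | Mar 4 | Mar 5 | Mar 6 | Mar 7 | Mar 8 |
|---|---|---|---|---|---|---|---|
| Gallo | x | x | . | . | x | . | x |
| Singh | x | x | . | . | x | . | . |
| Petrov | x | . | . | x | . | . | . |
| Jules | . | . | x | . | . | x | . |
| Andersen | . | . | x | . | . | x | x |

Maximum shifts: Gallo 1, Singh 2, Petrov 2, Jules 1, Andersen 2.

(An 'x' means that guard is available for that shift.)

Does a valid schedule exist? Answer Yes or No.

Mar 4 can only be covered by Jules and Andersen, so that assignment is forced.
Mar 5 can only be covered by Petrov, so that assignment is forced.
One valid schedule: Mar 2→Petrov, Mar 3→Singh, Mar 4→Jules+Andersen, Mar 5→Petrov, Mar 6→Singh, Mar 7→Andersen, Mar 8→Gallo.
Loads: Gallo 1/1, Singh 2/2, Petrov 2/2, Jules 1/1, Andersen 2/2 — all within limits.

Yes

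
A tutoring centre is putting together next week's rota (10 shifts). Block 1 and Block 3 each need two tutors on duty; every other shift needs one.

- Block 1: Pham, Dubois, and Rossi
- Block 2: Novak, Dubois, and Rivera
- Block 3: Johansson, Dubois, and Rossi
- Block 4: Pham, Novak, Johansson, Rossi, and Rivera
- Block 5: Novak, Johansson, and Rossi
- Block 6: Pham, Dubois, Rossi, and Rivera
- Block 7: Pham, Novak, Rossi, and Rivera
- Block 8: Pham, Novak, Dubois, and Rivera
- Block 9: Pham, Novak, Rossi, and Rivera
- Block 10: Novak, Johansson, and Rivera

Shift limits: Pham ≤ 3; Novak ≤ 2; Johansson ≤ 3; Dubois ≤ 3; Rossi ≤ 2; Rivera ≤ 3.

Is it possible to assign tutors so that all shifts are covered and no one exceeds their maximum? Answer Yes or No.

Yes

One valid schedule: Block 1→Pham+Dubois, Block 2→Novak, Block 3→Johansson+Dubois, Block 4→Johansson, Block 5→Novak, Block 6→Pham, Block 7→Pham, Block 8→Dubois, Block 9→Rossi, Block 10→Johansson.
Loads: Pham 3/3, Novak 2/2, Johansson 3/3, Dubois 3/3, Rossi 1/2, Rivera 0/3 — all within limits.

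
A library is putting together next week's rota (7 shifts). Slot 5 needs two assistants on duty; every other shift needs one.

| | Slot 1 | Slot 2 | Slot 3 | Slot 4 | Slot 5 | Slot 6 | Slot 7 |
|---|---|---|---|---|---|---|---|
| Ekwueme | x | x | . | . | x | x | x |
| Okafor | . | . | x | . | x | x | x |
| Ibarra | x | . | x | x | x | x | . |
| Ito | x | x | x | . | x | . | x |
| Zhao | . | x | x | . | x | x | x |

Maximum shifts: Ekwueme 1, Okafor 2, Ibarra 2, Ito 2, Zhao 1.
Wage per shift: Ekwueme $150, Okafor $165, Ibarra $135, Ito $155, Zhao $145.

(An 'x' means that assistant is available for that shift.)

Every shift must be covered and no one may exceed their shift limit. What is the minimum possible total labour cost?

$1205

Slot 4 can only be covered by Ibarra, so that assignment is forced.
Picking the cheapest available assistant for each shift independently would cost $1110, but that ignores the shift limits.
An optimal schedule: Slot 1→Ekwueme, Slot 2→Ito, Slot 3→Okafor, Slot 4→Ibarra, Slot 5→Ibarra+Zhao, Slot 6→Okafor, Slot 7→Ito.
Total: 150 + 155 + 165 + 135 + 135 + 145 + 165 + 155 = $1205.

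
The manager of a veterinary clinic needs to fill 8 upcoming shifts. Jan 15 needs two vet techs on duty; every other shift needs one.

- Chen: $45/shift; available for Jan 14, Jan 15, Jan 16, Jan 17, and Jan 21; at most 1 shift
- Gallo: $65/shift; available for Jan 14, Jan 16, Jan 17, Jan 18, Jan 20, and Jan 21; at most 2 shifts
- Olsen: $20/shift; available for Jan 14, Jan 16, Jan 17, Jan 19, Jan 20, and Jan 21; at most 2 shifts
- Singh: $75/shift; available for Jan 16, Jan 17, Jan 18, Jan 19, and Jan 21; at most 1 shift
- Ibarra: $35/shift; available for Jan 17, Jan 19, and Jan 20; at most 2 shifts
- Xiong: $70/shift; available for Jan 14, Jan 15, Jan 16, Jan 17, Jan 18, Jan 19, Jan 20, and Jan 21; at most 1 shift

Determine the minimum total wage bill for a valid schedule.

$430

Jan 15 can only be covered by Chen and Xiong, so that assignment is forced.
Picking the cheapest available vet tech for each shift independently would cost $300, but that ignores the shift limits.
An optimal schedule: Jan 14→Gallo, Jan 15→Chen+Xiong, Jan 16→Olsen, Jan 17→Ibarra, Jan 18→Gallo, Jan 19→Olsen, Jan 20→Ibarra, Jan 21→Singh.
Total: 65 + 45 + 70 + 20 + 35 + 65 + 20 + 35 + 75 = $430.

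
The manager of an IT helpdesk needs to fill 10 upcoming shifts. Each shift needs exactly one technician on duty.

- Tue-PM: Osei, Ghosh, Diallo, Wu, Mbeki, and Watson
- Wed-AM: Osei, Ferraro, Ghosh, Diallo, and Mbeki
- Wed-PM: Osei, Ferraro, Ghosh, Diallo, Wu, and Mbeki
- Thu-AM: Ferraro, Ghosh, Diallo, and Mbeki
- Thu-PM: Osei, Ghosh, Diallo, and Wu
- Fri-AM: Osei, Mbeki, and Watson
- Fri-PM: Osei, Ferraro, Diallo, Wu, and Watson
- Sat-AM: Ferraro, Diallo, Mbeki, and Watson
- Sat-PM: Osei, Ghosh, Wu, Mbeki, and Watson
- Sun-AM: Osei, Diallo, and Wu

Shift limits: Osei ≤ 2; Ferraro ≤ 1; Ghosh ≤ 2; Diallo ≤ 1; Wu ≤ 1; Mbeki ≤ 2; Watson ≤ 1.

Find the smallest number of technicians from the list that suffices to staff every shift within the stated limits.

10 slots to fill and no one can take more than 2, so at least ⌈10/2⌉ = 5 technicians are needed.
Any 6 technicians together have capacity at most 2+2+2+1+1+1 = 9 < 10 slots, so 6 can never suffice.
Osei, Ferraro, Ghosh, Diallo, Wu, Mbeki, and Watson alone can cover everything: Tue-PM→Watson, Wed-AM→Ghosh, Wed-PM→Mbeki, Thu-AM→Ferraro, Thu-PM→Ghosh, Fri-AM→Osei, Fri-PM→Wu, Sat-AM→Diallo, Sat-PM→Mbeki, Sun-AM→Osei.

7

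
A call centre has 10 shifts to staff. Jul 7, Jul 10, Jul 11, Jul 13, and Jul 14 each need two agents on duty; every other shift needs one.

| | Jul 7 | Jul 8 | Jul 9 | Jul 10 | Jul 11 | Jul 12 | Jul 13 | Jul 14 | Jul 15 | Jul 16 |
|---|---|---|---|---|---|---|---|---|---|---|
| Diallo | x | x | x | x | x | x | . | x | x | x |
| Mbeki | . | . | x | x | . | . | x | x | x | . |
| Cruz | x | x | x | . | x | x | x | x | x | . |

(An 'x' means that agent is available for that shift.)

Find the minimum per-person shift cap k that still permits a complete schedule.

5

With 3 agents and 15 worker-slots to fill, someone must work at least ⌈15/3⌉ = 5 shifts, so k ≥ 5.
k = 5 works: Jul 7→Diallo+Cruz, Jul 8→Diallo, Jul 9→Mbeki, Jul 10→Diallo+Mbeki, Jul 11→Diallo+Cruz, Jul 12→Cruz, Jul 13→Mbeki+Cruz, Jul 14→Mbeki+Cruz, Jul 15→Mbeki, Jul 16→Diallo.
Loads: Diallo 5, Mbeki 5, Cruz 5 — all ≤ 5.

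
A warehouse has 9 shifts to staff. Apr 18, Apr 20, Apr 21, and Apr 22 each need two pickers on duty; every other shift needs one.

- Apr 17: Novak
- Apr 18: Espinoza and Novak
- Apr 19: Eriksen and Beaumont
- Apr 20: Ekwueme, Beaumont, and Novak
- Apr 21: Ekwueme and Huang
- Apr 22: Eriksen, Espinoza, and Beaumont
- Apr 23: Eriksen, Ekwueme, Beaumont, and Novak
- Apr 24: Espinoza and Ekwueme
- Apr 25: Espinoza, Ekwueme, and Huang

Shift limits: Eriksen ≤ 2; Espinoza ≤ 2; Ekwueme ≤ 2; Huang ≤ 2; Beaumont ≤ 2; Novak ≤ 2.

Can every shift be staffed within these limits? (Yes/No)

Total capacity is 2+2+2+2+2+2 = 12 but 13 worker-slots are needed — infeasible.

No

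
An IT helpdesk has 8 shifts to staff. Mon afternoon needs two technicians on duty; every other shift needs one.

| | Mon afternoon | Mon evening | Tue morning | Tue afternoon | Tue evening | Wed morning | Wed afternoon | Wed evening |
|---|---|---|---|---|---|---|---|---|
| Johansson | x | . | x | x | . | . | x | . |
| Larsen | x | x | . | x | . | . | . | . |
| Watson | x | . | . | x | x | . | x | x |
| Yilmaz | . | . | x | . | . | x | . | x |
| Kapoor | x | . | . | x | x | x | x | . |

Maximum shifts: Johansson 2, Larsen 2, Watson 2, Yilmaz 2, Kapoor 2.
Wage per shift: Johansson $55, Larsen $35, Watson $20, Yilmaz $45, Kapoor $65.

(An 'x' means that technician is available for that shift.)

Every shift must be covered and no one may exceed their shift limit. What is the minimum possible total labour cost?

Mon evening can only be covered by Larsen, so that assignment is forced.
Picking the cheapest available technician for each shift independently would cost $260, but that ignores the shift limits.
An optimal schedule: Mon afternoon→Johansson+Kapoor, Mon evening→Larsen, Tue morning→Yilmaz, Tue afternoon→Larsen, Tue evening→Watson, Wed morning→Yilmaz, Wed afternoon→Johansson, Wed evening→Watson.
Total: 55 + 65 + 35 + 45 + 35 + 20 + 45 + 55 + 20 = $375.

$375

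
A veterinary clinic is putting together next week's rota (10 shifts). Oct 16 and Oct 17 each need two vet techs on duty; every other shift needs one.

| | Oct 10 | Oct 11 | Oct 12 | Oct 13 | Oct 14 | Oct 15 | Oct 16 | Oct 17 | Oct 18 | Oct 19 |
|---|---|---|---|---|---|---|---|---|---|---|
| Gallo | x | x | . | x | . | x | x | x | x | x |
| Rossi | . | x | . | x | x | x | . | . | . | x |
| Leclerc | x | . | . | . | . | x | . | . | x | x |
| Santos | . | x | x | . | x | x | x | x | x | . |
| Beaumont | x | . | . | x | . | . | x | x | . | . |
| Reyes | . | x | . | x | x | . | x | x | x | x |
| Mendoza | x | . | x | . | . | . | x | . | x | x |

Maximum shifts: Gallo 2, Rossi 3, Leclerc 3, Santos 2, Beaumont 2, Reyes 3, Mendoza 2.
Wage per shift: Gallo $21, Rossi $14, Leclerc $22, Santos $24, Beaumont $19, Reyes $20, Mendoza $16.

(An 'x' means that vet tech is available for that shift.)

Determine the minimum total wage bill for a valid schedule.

$214

Picking the cheapest available vet tech for each shift independently would cost $192, but that ignores the shift limits.
An optimal schedule: Oct 10→Mendoza, Oct 11→Rossi, Oct 12→Mendoza, Oct 13→Rossi, Oct 14→Rossi, Oct 15→Gallo, Oct 16→Beaumont+Gallo, Oct 17→Beaumont+Reyes, Oct 18→Reyes, Oct 19→Reyes.
Total: 16 + 14 + 16 + 14 + 14 + 21 + 19 + 21 + 19 + 20 + 20 + 20 = $214.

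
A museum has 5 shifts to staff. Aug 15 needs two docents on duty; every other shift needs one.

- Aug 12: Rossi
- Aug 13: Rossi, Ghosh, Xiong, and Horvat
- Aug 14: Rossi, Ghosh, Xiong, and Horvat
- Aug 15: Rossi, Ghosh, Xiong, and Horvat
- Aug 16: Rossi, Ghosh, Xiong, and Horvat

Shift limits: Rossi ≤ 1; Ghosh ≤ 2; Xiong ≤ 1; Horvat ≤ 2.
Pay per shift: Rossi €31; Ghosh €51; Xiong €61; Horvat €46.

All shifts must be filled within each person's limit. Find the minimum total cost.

Aug 12 can only be covered by Rossi, so that assignment is forced.
Picking the cheapest available docent for each shift independently would cost €201, but that ignores the shift limits.
An optimal schedule: Aug 12→Rossi, Aug 13→Ghosh, Aug 14→Ghosh, Aug 15→Xiong+Horvat, Aug 16→Horvat.
Total: 31 + 51 + 51 + 61 + 46 + 46 = €286.

€286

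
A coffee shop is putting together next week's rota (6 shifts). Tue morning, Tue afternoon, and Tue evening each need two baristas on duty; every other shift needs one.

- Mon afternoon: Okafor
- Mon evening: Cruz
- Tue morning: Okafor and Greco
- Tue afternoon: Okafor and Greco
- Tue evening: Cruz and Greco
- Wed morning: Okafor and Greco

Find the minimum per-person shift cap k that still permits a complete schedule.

With 3 baristas and 9 worker-slots to fill, someone must work at least ⌈9/3⌉ = 3 shifts, so k ≥ 3.
k = 3 fails: Shifts {Mon afternoon, Tue morning, Tue afternoon, Tue evening, Wed morning} need 8 worker-slots in total, but the baristas available for any of those shifts (Cruz, Okafor, and Greco) can supply at most 7 among them. So no valid schedule exists.
k = 4 works: Mon afternoon→Okafor, Mon evening→Cruz, Tue morning→Okafor+Greco, Tue afternoon→Okafor+Greco, Tue evening→Cruz+Greco, Wed morning→Okafor.
Loads: Cruz 2, Okafor 4, Greco 3 — all ≤ 4.

4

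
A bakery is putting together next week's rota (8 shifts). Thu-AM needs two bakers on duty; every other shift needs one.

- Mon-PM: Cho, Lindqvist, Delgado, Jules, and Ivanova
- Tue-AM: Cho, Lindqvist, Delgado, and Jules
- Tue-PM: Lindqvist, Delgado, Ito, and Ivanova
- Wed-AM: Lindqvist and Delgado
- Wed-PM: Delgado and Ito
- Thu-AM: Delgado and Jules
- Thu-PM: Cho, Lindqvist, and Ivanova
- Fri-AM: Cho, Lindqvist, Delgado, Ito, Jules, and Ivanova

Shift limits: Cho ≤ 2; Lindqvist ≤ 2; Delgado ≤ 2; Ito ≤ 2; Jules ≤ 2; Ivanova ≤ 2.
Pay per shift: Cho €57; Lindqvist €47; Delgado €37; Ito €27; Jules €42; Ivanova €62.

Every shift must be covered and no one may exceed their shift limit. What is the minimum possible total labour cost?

Thu-AM can only be covered by Delgado and Jules, so that assignment is forced.
Picking the cheapest available baker for each shift independently would cost €318, but that ignores the shift limits.
An optimal schedule: Mon-PM→Lindqvist, Tue-AM→Jules, Tue-PM→Ito, Wed-AM→Delgado, Wed-PM→Ito, Thu-AM→Delgado+Jules, Thu-PM→Lindqvist, Fri-AM→Cho.
Total: 47 + 42 + 27 + 37 + 27 + 37 + 42 + 47 + 57 = €363.

€363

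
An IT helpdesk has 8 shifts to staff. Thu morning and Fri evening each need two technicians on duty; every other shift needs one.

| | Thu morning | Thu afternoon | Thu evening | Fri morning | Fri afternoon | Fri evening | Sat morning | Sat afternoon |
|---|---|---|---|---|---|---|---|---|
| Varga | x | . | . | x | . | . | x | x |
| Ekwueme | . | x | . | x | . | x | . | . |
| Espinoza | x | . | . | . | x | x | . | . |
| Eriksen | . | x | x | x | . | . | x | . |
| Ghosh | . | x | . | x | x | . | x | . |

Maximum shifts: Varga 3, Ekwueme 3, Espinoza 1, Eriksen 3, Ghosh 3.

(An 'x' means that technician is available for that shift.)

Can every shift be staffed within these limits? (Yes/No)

Total capacity is 13 and 10 slots are needed, so capacity alone doesn't rule it out.
Shifts {Thu morning, Fri evening} need 4 worker-slots in total, but the technicians available for any of those shifts (Varga, Ekwueme, and Espinoza) can supply at most 3 among them. So no valid schedule exists.

No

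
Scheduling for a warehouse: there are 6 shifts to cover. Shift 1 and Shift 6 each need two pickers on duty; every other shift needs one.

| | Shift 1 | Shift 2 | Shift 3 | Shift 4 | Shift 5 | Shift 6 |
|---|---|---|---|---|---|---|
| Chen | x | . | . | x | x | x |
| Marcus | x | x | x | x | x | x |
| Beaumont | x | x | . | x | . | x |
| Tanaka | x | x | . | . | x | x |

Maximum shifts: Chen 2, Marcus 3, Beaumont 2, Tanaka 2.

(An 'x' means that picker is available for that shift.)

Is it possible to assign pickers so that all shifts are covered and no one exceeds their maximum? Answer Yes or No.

Shift 3 can only be covered by Marcus, so that assignment is forced.
One valid schedule: Shift 1→Marcus+Beaumont, Shift 2→Marcus, Shift 3→Marcus, Shift 4→Chen, Shift 5→Chen, Shift 6→Beaumont+Tanaka.
Loads: Chen 2/2, Marcus 3/3, Beaumont 2/2, Tanaka 1/2 — all within limits.

Yes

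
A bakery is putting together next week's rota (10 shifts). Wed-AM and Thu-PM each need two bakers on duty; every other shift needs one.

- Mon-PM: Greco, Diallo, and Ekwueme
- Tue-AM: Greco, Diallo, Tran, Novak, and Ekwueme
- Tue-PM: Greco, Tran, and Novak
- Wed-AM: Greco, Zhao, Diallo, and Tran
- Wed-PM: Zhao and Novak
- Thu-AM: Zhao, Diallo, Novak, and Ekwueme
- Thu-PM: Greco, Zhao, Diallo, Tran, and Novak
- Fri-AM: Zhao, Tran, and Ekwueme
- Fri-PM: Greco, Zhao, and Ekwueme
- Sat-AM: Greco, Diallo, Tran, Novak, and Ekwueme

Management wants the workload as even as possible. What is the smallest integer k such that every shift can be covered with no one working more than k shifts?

2

With 6 bakers and 12 worker-slots to fill, someone must work at least ⌈12/6⌉ = 2 shifts, so k ≥ 2.
k = 2 works: Mon-PM→Greco, Tue-AM→Novak, Tue-PM→Greco, Wed-AM→Diallo+Tran, Wed-PM→Zhao, Thu-AM→Diallo, Thu-PM→Tran+Novak, Fri-AM→Zhao, Fri-PM→Ekwueme, Sat-AM→Ekwueme.
Loads: Greco 2, Zhao 2, Diallo 2, Tran 2, Novak 2, Ekwueme 2 — all ≤ 2.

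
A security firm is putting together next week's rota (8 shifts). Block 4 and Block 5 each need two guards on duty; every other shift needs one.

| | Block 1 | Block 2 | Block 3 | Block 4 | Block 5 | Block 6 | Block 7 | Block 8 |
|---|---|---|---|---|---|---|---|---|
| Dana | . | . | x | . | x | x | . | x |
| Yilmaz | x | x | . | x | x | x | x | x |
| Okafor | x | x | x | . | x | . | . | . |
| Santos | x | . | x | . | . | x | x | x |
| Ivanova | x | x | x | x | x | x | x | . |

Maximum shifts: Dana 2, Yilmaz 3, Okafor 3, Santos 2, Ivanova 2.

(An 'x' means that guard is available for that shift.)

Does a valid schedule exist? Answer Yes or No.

Yes

Block 4 can only be covered by Yilmaz and Ivanova, so that assignment is forced.
One valid schedule: Block 1→Okafor, Block 2→Yilmaz, Block 3→Dana, Block 4→Yilmaz+Ivanova, Block 5→Okafor+Ivanova, Block 6→Santos, Block 7→Yilmaz, Block 8→Dana.
Loads: Dana 2/2, Yilmaz 3/3, Okafor 2/3, Santos 1/2, Ivanova 2/2 — all within limits.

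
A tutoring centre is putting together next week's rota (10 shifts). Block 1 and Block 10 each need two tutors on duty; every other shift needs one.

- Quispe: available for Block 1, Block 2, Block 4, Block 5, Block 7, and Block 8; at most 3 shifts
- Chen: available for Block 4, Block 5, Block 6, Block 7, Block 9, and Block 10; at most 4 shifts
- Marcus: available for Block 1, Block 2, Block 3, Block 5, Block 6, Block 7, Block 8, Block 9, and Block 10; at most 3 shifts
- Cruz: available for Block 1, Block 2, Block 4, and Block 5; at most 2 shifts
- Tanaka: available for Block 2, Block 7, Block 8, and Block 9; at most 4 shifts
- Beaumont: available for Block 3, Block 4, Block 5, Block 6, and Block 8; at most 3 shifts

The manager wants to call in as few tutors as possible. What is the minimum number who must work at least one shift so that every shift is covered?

4

12 slots to fill and no one can take more than 4, so at least ⌈12/4⌉ = 3 tutors are needed.
Any 3 tutors together have capacity at most 4+4+3 = 11 < 12 slots, so 3 can never suffice.
Quispe, Chen, Marcus, and Cruz alone can cover everything: Block 1→Quispe+Marcus, Block 2→Quispe, Block 3→Marcus, Block 4→Cruz, Block 5→Cruz, Block 6→Chen, Block 7→Chen, Block 8→Quispe, Block 9→Chen, Block 10→Chen+Marcus.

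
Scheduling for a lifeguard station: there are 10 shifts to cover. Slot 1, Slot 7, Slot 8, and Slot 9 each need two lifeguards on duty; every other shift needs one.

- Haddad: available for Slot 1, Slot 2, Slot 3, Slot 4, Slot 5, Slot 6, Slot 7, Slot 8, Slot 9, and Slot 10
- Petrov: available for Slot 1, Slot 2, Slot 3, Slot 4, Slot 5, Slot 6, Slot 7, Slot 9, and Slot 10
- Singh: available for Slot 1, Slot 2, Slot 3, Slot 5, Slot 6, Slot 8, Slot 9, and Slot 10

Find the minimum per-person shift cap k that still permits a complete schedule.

5

With 3 lifeguards and 14 worker-slots to fill, someone must work at least ⌈14/3⌉ = 5 shifts, so k ≥ 5.
k = 5 works: Slot 1→Haddad+Petrov, Slot 2→Haddad, Slot 3→Petrov, Slot 4→Haddad, Slot 5→Petrov, Slot 6→Singh, Slot 7→Haddad+Petrov, Slot 8→Haddad+Singh, Slot 9→Petrov+Singh, Slot 10→Singh.
Loads: Haddad 5, Petrov 5, Singh 4 — all ≤ 5.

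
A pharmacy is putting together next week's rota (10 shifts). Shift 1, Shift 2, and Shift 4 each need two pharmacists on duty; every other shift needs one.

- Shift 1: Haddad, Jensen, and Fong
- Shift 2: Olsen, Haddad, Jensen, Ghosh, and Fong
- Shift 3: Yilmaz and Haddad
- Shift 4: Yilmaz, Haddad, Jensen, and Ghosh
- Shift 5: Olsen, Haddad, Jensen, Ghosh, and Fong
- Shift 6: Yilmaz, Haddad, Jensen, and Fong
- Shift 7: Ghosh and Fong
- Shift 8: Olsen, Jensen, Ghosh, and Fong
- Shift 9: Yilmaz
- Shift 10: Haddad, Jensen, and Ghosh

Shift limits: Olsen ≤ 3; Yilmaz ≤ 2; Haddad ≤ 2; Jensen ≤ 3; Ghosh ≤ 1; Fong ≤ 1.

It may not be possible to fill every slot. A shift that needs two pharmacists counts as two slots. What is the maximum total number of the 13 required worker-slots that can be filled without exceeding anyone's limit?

Total capacity across all pharmacists is 3+2+2+3+1+1 = 12, and 13 slots are needed, so at most 12 can be filled.
An assignment achieving 12: Shift 1→Haddad+Jensen, Shift 2→Olsen+Fong, Shift 3→Yilmaz, Shift 4→Jensen, Shift 5→Olsen, Shift 6→Jensen, Shift 7→Ghosh, Shift 8→Olsen, Shift 9→Yilmaz, Shift 10→Haddad.
Loads: Olsen 3/3, Yilmaz 2/2, Haddad 2/2, Jensen 3/3, Ghosh 1/1, Fong 1/1.

12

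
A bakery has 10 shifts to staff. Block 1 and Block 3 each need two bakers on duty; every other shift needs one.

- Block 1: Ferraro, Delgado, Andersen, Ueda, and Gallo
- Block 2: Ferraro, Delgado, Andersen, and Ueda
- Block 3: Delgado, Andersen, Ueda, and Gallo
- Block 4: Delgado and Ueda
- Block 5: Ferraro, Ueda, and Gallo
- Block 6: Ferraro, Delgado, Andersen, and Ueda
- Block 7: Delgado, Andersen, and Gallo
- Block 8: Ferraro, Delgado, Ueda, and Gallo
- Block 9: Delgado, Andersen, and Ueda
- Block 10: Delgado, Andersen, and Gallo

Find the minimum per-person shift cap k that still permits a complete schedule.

With 5 bakers and 12 worker-slots to fill, someone must work at least ⌈12/5⌉ = 3 shifts, so k ≥ 3.
k = 3 works: Block 1→Andersen+Ueda, Block 2→Ferraro, Block 3→Andersen+Ueda, Block 4→Delgado, Block 5→Ferraro, Block 6→Ferraro, Block 7→Delgado, Block 8→Ueda, Block 9→Delgado, Block 10→Andersen.
Loads: Ferraro 3, Delgado 3, Andersen 3, Ueda 3, Gallo 0 — all ≤ 3.

3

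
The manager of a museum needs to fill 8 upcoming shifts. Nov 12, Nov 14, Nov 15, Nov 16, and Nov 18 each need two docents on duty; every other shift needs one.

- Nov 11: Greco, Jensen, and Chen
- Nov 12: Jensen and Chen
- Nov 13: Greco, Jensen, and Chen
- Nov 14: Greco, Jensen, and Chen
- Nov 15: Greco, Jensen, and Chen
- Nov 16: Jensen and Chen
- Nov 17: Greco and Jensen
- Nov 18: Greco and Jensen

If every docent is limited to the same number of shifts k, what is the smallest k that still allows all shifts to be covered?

With 3 docents and 13 worker-slots to fill, someone must work at least ⌈13/3⌉ = 5 shifts, so k ≥ 5.
k = 5 works: Nov 11→Greco, Nov 12→Jensen+Chen, Nov 13→Greco, Nov 14→Greco+Jensen, Nov 15→Jensen+Chen, Nov 16→Jensen+Chen, Nov 17→Greco, Nov 18→Greco+Jensen.
Loads: Greco 5, Jensen 5, Chen 3 — all ≤ 5.

5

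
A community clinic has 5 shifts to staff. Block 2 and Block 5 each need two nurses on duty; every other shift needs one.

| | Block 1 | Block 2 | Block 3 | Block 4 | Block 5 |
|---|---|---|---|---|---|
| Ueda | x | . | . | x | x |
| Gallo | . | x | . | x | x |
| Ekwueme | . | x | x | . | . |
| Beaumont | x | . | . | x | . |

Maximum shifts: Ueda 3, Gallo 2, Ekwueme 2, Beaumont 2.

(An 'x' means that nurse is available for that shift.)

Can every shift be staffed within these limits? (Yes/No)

Yes

Block 2 can only be covered by Gallo and Ekwueme, so that assignment is forced.
Block 3 can only be covered by Ekwueme, so that assignment is forced.
Block 5 can only be covered by Ueda and Gallo, so that assignment is forced.
One valid schedule: Block 1→Ueda, Block 2→Gallo+Ekwueme, Block 3→Ekwueme, Block 4→Ueda, Block 5→Ueda+Gallo.
Loads: Ueda 3/3, Gallo 2/2, Ekwueme 2/2, Beaumont 0/2 — all within limits.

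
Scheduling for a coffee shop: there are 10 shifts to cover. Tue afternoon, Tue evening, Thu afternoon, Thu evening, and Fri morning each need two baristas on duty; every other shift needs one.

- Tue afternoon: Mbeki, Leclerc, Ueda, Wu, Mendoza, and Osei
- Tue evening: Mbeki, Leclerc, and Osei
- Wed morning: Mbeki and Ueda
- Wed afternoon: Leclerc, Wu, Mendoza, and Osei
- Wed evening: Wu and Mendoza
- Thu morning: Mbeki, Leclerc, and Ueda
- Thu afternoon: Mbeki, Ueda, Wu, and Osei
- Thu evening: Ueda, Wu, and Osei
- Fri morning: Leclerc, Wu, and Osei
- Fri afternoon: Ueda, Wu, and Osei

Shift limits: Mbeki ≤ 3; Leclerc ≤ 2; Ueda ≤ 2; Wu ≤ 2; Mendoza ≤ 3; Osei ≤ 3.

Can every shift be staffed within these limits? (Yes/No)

Yes

One valid schedule: Tue afternoon→Mendoza+Osei, Tue evening→Mbeki+Leclerc, Wed morning→Mbeki, Wed afternoon→Mendoza, Wed evening→Mendoza, Thu morning→Mbeki, Thu afternoon→Ueda+Osei, Thu evening→Ueda+Wu, Fri morning→Leclerc+Wu, Fri afternoon→Osei.
Loads: Mbeki 3/3, Leclerc 2/2, Ueda 2/2, Wu 2/2, Mendoza 3/3, Osei 3/3 — all within limits.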